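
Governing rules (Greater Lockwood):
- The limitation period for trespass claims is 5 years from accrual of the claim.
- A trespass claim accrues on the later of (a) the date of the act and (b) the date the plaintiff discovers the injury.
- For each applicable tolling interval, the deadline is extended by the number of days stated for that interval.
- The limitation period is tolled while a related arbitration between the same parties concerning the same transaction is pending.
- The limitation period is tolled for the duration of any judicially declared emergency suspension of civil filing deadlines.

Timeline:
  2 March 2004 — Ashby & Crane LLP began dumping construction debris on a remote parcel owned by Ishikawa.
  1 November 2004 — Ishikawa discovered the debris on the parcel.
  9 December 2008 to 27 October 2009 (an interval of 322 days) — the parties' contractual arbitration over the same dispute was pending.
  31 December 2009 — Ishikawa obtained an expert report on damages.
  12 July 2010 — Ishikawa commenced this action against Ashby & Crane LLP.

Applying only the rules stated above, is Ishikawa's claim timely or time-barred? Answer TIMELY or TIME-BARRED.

TIMELY

Taking the later of the act (2 March 2004) and discovery (1 November 2004), the claim accrued on 1 November 2004.
The untolled deadline — 5 years after 1 November 2004 — is 1 November 2009.
Because the pending related arbitration ran from 9 December 2008 to 27 October 2009, the deadline is extended by 322 days to 19 September 2010.
The other events in the timeline have no effect on the limitation period under the stated rules.
Ishikawa filed on 12 July 2010, before the 19 September 2010 deadline, so the action is timely.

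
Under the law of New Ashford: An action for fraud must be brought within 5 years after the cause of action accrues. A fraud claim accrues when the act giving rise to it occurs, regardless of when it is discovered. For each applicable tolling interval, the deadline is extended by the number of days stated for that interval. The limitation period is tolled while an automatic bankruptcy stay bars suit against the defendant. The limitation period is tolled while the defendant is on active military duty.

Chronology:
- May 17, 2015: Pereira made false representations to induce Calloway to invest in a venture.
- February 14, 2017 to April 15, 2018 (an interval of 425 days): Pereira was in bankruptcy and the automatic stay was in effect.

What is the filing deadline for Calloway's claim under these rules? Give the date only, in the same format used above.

July 16, 2021

The claim accrued on May 17, 2015, when the wrongful act occurred.
Adding the 5 years base period to May 17, 2015 gives a deadline of May 17, 2020, before any tolling.
Because the automatic bankruptcy stay ran from February 14, 2017 to April 15, 2018, the deadline is extended by 425 days to July 16, 2021.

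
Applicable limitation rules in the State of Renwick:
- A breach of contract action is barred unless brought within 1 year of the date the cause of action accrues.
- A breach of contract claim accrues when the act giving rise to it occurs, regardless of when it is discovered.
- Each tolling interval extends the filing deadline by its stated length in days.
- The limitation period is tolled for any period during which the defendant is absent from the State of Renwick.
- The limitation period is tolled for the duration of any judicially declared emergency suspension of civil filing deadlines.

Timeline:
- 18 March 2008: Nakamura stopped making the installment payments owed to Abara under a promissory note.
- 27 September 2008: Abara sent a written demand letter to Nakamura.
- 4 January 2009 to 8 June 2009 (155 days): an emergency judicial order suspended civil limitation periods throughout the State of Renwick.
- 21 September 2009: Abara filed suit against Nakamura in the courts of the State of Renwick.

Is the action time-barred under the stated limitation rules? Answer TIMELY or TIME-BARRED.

The limitation period began to run on 18 March 2008.
The untolled deadline — 1 year after 18 March 2008 — is 18 March 2009.
Because the emergency suspension of filing deadlines ran from 4 January 2009 to 8 June 2009, the deadline is extended by 155 days to 20 August 2009.
Nothing else in the chronology tolls or restarts the period.
Filing on 21 September 2009 missed the 20 August 2009 deadline — the action is time-barred.

TIME-BARRED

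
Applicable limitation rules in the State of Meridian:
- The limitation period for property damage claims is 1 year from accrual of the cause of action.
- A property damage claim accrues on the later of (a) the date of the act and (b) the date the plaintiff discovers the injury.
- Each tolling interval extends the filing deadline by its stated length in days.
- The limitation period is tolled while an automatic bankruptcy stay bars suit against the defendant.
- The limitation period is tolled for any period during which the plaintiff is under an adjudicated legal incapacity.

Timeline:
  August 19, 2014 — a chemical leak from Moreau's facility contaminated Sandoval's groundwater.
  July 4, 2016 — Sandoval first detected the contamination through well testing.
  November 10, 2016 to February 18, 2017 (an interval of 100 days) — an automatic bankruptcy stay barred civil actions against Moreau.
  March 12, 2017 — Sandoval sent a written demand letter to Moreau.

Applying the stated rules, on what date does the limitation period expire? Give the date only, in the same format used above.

Because discovery on July 4, 2016 post-dates the August 19, 2014 act, accrual under the later-of rule falls on July 4, 2016.
The untolled deadline — 1 year after July 4, 2016 — is July 4, 2017.
The automatic bankruptcy stay from November 10, 2016 to February 18, 2017 tolled the period for 100 days, extending the deadline to October 12, 2017.
The other events in the timeline have no effect on the limitation period under the stated rules.

October 12, 2017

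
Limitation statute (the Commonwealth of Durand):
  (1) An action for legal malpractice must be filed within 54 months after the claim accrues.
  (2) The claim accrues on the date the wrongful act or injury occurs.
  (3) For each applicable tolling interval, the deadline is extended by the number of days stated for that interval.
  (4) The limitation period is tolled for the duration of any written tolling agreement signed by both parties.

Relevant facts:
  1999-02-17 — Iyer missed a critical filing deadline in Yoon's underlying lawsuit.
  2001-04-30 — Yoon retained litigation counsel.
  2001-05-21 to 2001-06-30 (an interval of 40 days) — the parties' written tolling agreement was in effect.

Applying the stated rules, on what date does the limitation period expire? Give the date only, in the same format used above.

The limitation period began to run on 1999-02-17.
Adding the 54 months base period to 1999-02-17 gives a deadline of 2003-08-17, before any tolling.
The written tolling agreement from 2001-05-21 to 2001-06-30 tolled the period for 40 days, extending the deadline to 2003-09-26.
The other events in the timeline have no effect on the limitation period under the stated rules.

2003-09-26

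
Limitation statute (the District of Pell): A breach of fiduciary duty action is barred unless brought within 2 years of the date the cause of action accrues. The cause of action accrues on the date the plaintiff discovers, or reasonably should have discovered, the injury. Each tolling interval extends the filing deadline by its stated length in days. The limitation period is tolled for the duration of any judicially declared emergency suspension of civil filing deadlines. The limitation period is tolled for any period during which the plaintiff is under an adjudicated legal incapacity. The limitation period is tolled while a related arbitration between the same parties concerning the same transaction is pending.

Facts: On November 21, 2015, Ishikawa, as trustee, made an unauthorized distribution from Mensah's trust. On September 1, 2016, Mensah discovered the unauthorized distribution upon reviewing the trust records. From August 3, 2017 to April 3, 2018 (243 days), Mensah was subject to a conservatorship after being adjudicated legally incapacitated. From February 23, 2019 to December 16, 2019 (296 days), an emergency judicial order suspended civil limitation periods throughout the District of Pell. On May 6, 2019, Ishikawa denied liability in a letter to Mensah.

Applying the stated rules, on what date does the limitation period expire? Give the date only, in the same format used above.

February 22, 2020

Accrual is tied to discovery, so the period began on September 1, 2016 rather than on November 21, 2015 when the act occurred.
The untolled deadline — 2 years after September 1, 2016 — is September 1, 2018.
The plaintiff's legal incapacity from August 3, 2017 to April 3, 2018 tolled the period for 243 days, extending the deadline to May 2, 2019.
The emergency suspension of filing deadlines from February 23, 2019 to December 16, 2019 tolled the period for 296 days, extending the deadline to February 22, 2020.
None of the other events listed affects the running of the period under the stated rules.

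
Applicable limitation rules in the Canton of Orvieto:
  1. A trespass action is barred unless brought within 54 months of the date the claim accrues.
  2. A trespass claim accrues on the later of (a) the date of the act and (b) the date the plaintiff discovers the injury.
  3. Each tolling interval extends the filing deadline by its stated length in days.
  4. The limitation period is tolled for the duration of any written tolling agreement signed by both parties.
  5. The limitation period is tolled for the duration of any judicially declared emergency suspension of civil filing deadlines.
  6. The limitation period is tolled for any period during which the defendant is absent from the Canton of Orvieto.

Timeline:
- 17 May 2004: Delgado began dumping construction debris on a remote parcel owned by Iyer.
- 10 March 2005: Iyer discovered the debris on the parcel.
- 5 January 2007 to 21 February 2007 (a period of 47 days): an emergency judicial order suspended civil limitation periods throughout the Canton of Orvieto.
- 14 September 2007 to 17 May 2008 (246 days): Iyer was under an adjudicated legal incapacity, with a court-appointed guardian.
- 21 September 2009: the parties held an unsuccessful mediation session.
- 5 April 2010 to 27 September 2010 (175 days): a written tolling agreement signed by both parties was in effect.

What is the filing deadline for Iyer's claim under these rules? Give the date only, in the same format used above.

The claim accrued on 10 March 2005 — the later of the 17 May 2004 act and the 10 March 2005 discovery.
Adding the 54 months base period to 10 March 2005 gives a deadline of 10 September 2009, before any tolling.
Because the emergency suspension of filing deadlines ran from 5 January 2007 to 21 February 2007, the deadline is extended by 47 days to 27 October 2009.
The written tolling agreement from 5 April 2010 to 27 September 2010 began after the period had already run on 27 October 2009, so it has no tolling effect.
The plaintiff's legal incapacity from 14 September 2007 to 17 May 2008 does not toll the period, because no stated rule makes the plaintiff's incapacity a tolling event.
None of the other events listed affects the running of the period under the stated rules.

27 October 2009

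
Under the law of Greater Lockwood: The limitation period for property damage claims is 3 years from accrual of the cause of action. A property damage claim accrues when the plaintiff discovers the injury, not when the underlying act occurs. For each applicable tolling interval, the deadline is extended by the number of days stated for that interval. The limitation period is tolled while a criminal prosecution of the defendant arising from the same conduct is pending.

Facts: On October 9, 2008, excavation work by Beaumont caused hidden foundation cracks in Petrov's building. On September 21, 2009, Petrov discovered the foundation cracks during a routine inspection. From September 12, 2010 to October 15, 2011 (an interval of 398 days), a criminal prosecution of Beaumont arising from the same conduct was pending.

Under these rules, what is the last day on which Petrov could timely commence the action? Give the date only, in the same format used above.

The claim did not accrue until Petrov discovered the injury on September 21, 2009; the October 9, 2008 act date does not start the clock under the stated rule.
Adding the 3 years base period to September 21, 2009 gives a deadline of September 21, 2012, before any tolling.
The pending criminal prosecution from September 12, 2010 to October 15, 2011 tolled the period for 398 days, extending the deadline to October 24, 2013.

October 24, 2013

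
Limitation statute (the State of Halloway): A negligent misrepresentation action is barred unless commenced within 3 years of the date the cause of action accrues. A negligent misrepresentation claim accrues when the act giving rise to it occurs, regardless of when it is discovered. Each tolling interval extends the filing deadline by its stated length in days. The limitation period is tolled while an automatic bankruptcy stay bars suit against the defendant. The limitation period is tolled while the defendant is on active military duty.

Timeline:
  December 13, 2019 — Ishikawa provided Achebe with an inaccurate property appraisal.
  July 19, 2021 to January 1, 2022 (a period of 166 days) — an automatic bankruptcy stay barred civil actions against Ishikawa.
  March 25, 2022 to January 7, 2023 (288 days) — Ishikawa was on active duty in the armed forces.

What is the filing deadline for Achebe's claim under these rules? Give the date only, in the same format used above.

March 11, 2024

The limitation period began to run on December 13, 2019.
Adding the 3 years base period to December 13, 2019 gives a deadline of December 13, 2022, before any tolling.
The automatic bankruptcy stay from July 19, 2021 to January 1, 2022 tolled the period for 166 days, extending the deadline to May 28, 2023.
Because the defendant's active military service ran from March 25, 2022 to January 7, 2023, the deadline is extended by 288 days to March 11, 2024.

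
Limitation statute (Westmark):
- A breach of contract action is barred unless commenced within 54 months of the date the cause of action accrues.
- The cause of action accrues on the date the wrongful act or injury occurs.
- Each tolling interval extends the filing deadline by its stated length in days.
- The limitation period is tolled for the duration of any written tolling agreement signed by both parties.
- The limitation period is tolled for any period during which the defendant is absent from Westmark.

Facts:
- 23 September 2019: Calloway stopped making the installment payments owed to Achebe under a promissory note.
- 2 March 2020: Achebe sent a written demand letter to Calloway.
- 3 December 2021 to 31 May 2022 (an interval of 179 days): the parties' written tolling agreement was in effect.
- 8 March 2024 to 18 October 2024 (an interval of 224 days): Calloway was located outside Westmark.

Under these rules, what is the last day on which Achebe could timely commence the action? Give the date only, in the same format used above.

The claim accrued on 23 September 2019, when the wrongful act occurred.
The untolled deadline — 54 months after 23 September 2019 — is 23 March 2024.
The period was tolled for 179 days by the written tolling agreement (3 December 2021 to 31 May 2022), pushing the deadline to 18 September 2024.
The period was tolled for 224 days by the defendant's absence from the jurisdiction (8 March 2024 to 18 October 2024), pushing the deadline to 30 April 2025.
Nothing else in the chronology tolls or restarts the period.

30 April 2025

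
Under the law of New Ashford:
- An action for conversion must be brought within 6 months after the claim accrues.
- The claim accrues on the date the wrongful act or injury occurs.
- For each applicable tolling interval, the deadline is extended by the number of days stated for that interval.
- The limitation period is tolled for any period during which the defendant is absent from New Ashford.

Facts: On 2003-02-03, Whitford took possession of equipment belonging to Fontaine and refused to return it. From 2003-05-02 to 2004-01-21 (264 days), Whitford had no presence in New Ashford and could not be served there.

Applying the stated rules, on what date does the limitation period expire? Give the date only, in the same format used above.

2004-04-23

The claim accrued on 2003-02-03, when the wrongful act occurred.
Adding the 6 months base period to 2003-02-03 gives a deadline of 2003-08-03, before any tolling.
Because the defendant's absence from the jurisdiction ran from 2003-05-02 to 2004-01-21, the deadline is extended by 264 days to 2004-04-23.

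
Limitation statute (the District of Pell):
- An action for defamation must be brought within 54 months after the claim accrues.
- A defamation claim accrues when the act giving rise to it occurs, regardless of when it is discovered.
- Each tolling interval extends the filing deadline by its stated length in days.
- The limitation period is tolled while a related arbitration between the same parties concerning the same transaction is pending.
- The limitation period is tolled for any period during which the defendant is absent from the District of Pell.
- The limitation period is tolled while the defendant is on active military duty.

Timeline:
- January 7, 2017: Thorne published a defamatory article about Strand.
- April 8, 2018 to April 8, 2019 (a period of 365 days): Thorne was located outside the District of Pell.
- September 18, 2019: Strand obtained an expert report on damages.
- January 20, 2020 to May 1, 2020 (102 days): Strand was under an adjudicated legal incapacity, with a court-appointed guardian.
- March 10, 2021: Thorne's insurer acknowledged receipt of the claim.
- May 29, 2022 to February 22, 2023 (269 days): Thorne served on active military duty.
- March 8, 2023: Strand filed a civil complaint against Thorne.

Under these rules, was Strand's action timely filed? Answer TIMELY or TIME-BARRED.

The claim accrued on January 7, 2017, when the wrongful act occurred.
Adding the 54 months base period to January 7, 2017 gives a deadline of July 7, 2021, before any tolling.
The period was tolled for 365 days by the defendant's absence from the jurisdiction (April 8, 2018 to April 8, 2019), pushing the deadline to July 7, 2022.
The defendant's active military service from May 29, 2022 to February 22, 2023 tolled the period for 269 days, extending the deadline to April 2, 2023.
Although the plaintiff's incapacity ran from January 20, 2020 to May 1, 2020, the stated rules do not make that a tolling event, so it is disregarded.
Nothing else in the chronology tolls or restarts the period.
Filing on March 8, 2023 beat the April 2, 2023 deadline — the action is timely.

TIMELY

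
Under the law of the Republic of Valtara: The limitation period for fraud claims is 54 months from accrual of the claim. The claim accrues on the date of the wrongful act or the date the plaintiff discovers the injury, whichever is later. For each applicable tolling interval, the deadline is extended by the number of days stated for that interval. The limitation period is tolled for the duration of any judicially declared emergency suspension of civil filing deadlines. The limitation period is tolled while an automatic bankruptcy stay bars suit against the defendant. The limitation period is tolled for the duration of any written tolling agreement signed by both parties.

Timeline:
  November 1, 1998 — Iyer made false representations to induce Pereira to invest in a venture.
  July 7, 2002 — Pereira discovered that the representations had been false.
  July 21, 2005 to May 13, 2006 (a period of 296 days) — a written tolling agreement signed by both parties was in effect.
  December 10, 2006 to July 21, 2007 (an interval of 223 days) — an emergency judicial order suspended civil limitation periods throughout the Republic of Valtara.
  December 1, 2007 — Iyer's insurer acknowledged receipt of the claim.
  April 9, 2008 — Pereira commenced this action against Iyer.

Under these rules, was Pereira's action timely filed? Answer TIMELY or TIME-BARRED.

TIMELY

Because discovery on July 7, 2002 post-dates the November 1, 1998 act, accrual under the later-of rule falls on July 7, 2002.
54 months from July 7, 2002 is January 7, 2007.
The written tolling agreement from July 21, 2005 to May 13, 2006 tolled the period for 296 days, extending the deadline to October 30, 2007.
The emergency suspension of filing deadlines from December 10, 2006 to July 21, 2007 tolled the period for 223 days, extending the deadline to June 9, 2008.
Nothing else in the chronology tolls or restarts the period.
Pereira filed on April 9, 2008, before the June 9, 2008 deadline, so the action is timely.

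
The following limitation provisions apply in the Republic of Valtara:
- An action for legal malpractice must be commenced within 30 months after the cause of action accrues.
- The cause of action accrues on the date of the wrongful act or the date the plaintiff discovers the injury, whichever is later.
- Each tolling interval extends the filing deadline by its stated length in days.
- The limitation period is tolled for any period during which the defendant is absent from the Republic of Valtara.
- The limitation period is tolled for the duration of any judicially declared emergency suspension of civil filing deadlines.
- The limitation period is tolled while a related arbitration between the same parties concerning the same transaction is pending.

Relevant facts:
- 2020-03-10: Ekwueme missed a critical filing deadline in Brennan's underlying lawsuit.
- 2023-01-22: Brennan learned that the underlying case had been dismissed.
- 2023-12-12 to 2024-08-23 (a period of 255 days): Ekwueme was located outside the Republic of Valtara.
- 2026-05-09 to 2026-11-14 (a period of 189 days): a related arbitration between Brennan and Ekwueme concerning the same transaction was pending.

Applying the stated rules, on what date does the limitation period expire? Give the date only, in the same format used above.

2026-04-03

Taking the later of the act (2020-03-10) and discovery (2023-01-22), the claim accrued on 2023-01-22.
30 months from 2023-01-22 is 2025-07-22.
The period was tolled for 255 days by the defendant's absence from the jurisdiction (2023-12-12 to 2024-08-23), pushing the deadline to 2026-04-03.
The pending related arbitration starting 2026-05-09 came too late — the period had run on 2026-04-03 — and so does not extend the deadline.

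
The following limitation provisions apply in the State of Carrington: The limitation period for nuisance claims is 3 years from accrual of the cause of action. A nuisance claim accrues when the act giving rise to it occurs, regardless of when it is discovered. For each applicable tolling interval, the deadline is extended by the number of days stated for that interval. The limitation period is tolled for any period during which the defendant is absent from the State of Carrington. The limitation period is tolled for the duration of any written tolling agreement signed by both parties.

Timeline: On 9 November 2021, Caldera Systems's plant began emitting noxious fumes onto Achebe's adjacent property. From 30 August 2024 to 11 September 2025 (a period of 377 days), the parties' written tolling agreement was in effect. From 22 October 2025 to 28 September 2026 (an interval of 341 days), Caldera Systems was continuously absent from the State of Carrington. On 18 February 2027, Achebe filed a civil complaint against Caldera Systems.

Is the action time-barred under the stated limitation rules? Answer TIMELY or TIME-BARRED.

TIME-BARRED

The limitation period began to run on 9 November 2021.
The untolled deadline — 3 years after 9 November 2021 — is 9 November 2024.
Because the written tolling agreement ran from 30 August 2024 to 11 September 2025, the deadline is extended by 377 days to 21 November 2025.
The period was tolled for 341 days by the defendant's absence from the jurisdiction (22 October 2025 to 28 September 2026), pushing the deadline to 28 October 2026.
The 18 February 2027 filing falls after the 28 October 2026 deadline; the claim is time-barred.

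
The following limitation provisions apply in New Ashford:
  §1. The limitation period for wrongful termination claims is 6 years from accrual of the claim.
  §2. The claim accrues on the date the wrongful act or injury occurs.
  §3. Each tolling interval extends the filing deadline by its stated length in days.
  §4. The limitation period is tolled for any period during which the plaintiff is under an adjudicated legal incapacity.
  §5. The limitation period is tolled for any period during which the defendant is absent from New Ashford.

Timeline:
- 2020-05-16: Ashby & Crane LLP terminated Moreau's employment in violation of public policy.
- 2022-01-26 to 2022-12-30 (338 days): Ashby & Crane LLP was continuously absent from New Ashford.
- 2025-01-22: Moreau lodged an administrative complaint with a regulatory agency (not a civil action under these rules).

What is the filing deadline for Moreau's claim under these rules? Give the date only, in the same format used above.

The claim accrued on 2020-05-16, the date of the act.
Adding the 6 years base period to 2020-05-16 gives a deadline of 2026-05-16, before any tolling.
Because the defendant's absence from the jurisdiction ran from 2022-01-26 to 2022-12-30, the deadline is extended by 338 days to 2027-04-19.
None of the other events listed affects the running of the period under the stated rules.

2027-04-19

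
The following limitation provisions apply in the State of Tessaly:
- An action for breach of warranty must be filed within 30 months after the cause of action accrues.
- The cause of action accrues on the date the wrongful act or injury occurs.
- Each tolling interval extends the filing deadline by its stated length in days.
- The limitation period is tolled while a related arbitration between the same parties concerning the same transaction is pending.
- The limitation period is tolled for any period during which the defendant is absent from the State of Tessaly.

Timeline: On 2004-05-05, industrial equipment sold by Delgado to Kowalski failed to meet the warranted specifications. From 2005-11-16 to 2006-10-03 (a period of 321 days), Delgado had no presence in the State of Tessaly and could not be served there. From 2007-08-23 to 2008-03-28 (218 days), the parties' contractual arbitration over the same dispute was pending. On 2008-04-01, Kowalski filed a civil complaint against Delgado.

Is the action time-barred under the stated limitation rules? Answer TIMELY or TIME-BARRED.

The limitation period began to run on 2004-05-05.
Adding the 30 months base period to 2004-05-05 gives a deadline of 2006-11-05, before any tolling.
The period was tolled for 321 days by the defendant's absence from the jurisdiction (2005-11-16 to 2006-10-03), pushing the deadline to 2007-09-22.
The period was tolled for 218 days by the pending related arbitration (2007-08-23 to 2008-03-28), pushing the deadline to 2008-04-27.
Filing on 2008-04-01 beat the 2008-04-27 deadline — the action is timely.

TIMELY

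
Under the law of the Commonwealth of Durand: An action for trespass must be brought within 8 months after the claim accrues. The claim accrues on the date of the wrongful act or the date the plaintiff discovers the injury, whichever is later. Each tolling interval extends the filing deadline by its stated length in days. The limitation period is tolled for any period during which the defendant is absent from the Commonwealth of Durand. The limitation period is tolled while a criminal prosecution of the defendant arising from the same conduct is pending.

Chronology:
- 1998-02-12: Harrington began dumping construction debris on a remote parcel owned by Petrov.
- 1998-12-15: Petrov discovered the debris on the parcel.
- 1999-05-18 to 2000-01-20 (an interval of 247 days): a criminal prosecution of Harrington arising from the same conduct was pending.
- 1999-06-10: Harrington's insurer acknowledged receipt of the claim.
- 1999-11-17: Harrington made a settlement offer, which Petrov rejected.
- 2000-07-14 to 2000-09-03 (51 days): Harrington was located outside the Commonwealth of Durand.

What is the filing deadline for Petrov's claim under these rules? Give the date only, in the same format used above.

2000-04-18

Because discovery on 1998-12-15 post-dates the 1998-02-12 act, accrual under the later-of rule falls on 1998-12-15.
Adding the 8 months base period to 1998-12-15 gives a deadline of 1999-08-15, before any tolling.
The pending criminal prosecution from 1999-05-18 to 2000-01-20 tolled the period for 247 days, extending the deadline to 2000-04-18.
The defendant's absence from the jurisdiction starting 2000-07-14 came too late — the period had run on 2000-04-18 — and so does not extend the deadline.
The other events in the timeline have no effect on the limitation period under the stated rules.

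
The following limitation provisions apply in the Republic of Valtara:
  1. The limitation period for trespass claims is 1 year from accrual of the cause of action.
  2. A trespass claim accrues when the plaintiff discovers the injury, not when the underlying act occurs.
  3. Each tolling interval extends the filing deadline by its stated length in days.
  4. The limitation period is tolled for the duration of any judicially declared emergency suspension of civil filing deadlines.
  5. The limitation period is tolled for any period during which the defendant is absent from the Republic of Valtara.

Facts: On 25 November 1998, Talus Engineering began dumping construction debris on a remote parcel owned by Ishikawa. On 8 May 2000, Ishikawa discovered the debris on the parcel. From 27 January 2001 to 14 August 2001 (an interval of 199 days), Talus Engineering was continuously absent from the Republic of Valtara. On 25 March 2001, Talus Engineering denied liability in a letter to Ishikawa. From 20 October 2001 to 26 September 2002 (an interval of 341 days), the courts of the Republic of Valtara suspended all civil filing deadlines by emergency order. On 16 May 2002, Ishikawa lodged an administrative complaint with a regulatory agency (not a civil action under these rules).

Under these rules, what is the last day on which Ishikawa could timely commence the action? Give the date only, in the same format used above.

30 October 2002

Accrual is tied to discovery, so the period began on 8 May 2000 rather than on 25 November 1998 when the act occurred.
1 year from 8 May 2000 is 8 May 2001.
The period was tolled for 199 days by the defendant's absence from the jurisdiction (27 January 2001 to 14 August 2001), pushing the deadline to 23 November 2001.
The period was tolled for 341 days by the emergency suspension of filing deadlines (20 October 2001 to 26 September 2002), pushing the deadline to 30 October 2002.
Nothing else in the chronology tolls or restarts the period.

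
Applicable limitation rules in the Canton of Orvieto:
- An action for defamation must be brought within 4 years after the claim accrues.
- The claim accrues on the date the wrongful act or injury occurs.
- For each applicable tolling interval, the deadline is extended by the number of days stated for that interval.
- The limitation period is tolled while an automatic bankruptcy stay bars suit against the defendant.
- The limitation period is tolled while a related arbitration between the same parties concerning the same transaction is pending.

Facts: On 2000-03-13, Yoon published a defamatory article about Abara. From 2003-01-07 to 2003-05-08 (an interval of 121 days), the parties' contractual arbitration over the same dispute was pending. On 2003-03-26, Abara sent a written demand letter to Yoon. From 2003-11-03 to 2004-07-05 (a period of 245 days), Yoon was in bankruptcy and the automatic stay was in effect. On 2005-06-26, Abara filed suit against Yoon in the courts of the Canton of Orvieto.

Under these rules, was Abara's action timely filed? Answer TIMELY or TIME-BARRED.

The claim accrued on 2000-03-13, when the wrongful act occurred.
The untolled deadline — 4 years after 2000-03-13 — is 2004-03-13.
Because the pending related arbitration ran from 2003-01-07 to 2003-05-08, the deadline is extended by 121 days to 2004-07-12.
The period was tolled for 245 days by the automatic bankruptcy stay (2003-11-03 to 2004-07-05), pushing the deadline to 2005-03-14.
The other events in the timeline have no effect on the limitation period under the stated rules.
The 2005-06-26 filing falls after the 2005-03-14 deadline; the claim is time-barred.

TIME-BARRED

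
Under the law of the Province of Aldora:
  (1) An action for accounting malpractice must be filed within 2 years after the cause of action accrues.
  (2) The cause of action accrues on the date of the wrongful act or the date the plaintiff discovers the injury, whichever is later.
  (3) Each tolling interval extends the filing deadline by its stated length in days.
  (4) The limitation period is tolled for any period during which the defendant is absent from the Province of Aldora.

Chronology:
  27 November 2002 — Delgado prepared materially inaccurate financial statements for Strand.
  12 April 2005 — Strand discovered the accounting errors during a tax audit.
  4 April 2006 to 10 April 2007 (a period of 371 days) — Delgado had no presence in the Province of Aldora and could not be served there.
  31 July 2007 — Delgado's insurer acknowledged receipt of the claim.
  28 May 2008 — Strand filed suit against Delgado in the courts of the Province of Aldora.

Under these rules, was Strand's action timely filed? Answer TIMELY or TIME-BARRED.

Because discovery on 12 April 2005 post-dates the 27 November 2002 act, accrual under the later-of rule falls on 12 April 2005.
2 years from 12 April 2005 is 12 April 2007.
The period was tolled for 371 days by the defendant's absence from the jurisdiction (4 April 2006 to 10 April 2007), pushing the deadline to 17 April 2008.
The other events in the timeline have no effect on the limitation period under the stated rules.
Filing on 28 May 2008 missed the 17 April 2008 deadline — the action is time-barred.

TIME-BARRED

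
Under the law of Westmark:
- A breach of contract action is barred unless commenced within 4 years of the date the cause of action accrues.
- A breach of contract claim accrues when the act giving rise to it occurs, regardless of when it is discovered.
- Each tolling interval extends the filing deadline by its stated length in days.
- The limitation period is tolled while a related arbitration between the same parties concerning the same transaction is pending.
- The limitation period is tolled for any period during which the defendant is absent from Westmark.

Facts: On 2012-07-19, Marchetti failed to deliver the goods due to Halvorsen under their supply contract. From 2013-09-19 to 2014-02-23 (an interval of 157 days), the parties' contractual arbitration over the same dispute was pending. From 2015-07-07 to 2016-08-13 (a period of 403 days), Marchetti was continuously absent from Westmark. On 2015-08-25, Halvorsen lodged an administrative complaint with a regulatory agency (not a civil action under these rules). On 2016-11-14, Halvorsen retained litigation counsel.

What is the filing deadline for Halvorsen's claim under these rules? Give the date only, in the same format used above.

The limitation period began to run on 2012-07-19.
Adding the 4 years base period to 2012-07-19 gives a deadline of 2016-07-19, before any tolling.
The pending related arbitration from 2013-09-19 to 2014-02-23 tolled the period for 157 days, extending the deadline to 2016-12-23.
The defendant's absence from the jurisdiction from 2015-07-07 to 2016-08-13 tolled the period for 403 days, extending the deadline to 2018-01-30.
The other events in the timeline have no effect on the limitation period under the stated rules.

2018-01-30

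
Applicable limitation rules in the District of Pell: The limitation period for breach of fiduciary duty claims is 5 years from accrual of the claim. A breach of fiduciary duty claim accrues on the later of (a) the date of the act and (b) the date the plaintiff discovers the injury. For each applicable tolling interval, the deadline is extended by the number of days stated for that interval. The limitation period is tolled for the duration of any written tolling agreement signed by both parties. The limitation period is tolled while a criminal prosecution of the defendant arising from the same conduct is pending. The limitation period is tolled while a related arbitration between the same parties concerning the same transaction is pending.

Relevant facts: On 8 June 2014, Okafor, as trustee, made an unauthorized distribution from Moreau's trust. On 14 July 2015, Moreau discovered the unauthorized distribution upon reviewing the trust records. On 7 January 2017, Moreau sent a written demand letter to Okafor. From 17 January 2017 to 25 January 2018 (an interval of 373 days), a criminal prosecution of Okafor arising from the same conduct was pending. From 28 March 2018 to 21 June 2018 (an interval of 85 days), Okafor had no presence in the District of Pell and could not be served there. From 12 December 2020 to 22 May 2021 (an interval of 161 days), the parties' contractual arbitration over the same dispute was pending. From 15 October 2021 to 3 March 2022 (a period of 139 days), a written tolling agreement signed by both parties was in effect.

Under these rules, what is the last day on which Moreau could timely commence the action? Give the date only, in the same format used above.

18 May 2022

Taking the later of the act (8 June 2014) and discovery (14 July 2015), the claim accrued on 14 July 2015.
Adding the 5 years base period to 14 July 2015 gives a deadline of 14 July 2020, before any tolling.
Because the pending criminal prosecution ran from 17 January 2017 to 25 January 2018, the deadline is extended by 373 days to 22 July 2021.
Because the pending related arbitration ran from 12 December 2020 to 22 May 2021, the deadline is extended by 161 days to 30 December 2021.
The period was tolled for 139 days by the written tolling agreement (15 October 2021 to 3 March 2022), pushing the deadline to 18 May 2022.
The defendant's absence from the jurisdiction from 28 March 2018 to 21 June 2018 does not toll the period, because no stated rule makes the defendant's absence a tolling event.
Nothing else in the chronology tolls or restarts the period.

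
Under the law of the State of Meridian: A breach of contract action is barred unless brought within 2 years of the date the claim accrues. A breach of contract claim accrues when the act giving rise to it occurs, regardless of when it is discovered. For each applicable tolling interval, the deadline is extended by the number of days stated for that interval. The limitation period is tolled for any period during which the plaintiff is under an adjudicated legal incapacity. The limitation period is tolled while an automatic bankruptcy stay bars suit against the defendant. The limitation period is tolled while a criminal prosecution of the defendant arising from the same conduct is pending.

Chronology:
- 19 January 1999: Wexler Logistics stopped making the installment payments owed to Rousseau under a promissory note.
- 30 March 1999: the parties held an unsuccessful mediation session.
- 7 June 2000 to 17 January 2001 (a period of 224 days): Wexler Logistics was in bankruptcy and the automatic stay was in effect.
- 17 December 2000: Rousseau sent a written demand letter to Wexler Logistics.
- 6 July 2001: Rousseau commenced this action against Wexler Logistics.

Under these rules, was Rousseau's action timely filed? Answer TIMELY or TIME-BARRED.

TIMELY

The claim accrued on 19 January 1999, the date of the act.
The untolled deadline — 2 years after 19 January 1999 — is 19 January 2001.
The automatic bankruptcy stay from 7 June 2000 to 17 January 2001 tolled the period for 224 days, extending the deadline to 31 August 2001.
Nothing else in the chronology tolls or restarts the period.
The 6 July 2001 filing precedes the 31 August 2001 deadline; the claim is timely.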